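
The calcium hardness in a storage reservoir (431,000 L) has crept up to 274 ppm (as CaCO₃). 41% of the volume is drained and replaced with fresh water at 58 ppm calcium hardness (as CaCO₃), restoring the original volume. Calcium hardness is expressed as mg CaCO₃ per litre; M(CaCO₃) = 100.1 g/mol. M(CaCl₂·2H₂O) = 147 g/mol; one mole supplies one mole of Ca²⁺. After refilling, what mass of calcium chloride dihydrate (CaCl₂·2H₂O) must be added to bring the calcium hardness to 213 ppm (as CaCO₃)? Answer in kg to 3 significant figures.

After draining 41% and refilling: 274 × 0.59 + 58 × 0.41 = 185.44 ppm.
Deficit to target: 213 − 185.44 = 27.56 mg/L.
As CaCO₃: 27.56 mg/L × 431,000 L = 11,880 g; ÷ 100.1 = 118.7 mol Ca²⁺.
Mass: 118.7 × 147 = 17,440 g.

17.4 kg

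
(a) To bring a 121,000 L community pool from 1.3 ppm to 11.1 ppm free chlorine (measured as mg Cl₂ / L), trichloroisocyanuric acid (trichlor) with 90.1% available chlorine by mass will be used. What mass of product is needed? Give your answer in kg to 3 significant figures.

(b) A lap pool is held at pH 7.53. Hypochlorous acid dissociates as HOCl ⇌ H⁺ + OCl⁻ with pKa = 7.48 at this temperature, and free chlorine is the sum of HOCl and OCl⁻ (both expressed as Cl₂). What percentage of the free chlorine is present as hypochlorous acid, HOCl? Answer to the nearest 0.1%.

(a) 1.32 kg; (b) 47.1%

(a) Chlorine deficit: 11.1 − 1.3 = 9.8 ppm = 9.8 mg/L as Cl₂.
(a) Cl₂ equivalent needed: 9.8 mg/L × 121,000 L = 1,186,000 mg = 1186 g.
(a) Product at 90.1% available chlorine: 1186 / 0.901 = 1316 g.

(b) [OCl⁻]/[HOCl] = 10^(pH − pKa) = 10^(7.53 − 7.48) = 10^0.05 = 1.122.
(b) Fraction as HOCl = 1 / (1 + 1.122) = 0.4712.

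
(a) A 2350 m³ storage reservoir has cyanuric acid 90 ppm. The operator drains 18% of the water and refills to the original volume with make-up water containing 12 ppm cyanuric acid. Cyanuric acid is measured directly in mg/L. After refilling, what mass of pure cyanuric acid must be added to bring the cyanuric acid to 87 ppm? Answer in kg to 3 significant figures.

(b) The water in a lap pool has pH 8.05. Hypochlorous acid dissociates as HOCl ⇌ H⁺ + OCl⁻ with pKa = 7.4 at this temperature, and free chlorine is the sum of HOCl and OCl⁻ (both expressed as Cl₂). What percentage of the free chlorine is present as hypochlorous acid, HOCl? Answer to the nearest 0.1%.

(a) Volume: 2350 m³ = 2,350,000 L.
(a) After draining 18% and refilling: 90 × 0.82 + 12 × 0.18 = 75.96 ppm.
(a) Deficit to target: 87 − 75.96 = 11.04 mg/L.
(a) Mass: 11.04 mg/L × 2,350,000 L = 25,940 g cyanuric acid.

(b) [OCl⁻]/[HOCl] = 10^(pH − pKa) = 10^(8.05 − 7.4) = 10^0.65 = 4.467.
(b) Fraction as HOCl = 1 / (1 + 4.467) = 0.1829.

(a) 25.9 kg; (b) 18.3%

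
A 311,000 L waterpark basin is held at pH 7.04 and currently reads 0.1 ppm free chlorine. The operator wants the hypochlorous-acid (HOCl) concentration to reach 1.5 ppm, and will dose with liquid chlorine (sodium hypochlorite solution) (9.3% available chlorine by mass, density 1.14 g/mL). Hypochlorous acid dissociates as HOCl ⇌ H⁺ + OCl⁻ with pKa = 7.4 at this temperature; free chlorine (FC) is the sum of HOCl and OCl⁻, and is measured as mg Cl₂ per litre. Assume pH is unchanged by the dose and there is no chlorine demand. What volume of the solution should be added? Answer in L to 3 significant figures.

6.03 L

[OCl⁻]/[HOCl] = 10^(pH − pKa) = 10^(7.04 − 7.4) = 0.4365; fraction as HOCl = 1/(1 + 0.4365) = 0.6961.
Free chlorine required for 1.5 ppm HOCl: 1.5 / 0.6961 = 2.155 ppm.
FC to add: 2.155 − 0.1 = 2.055 mg/L as Cl₂.
Cl₂ equivalent: 2.055 mg/L × 311,000 L = 639 g.
Product at 9.3% available Cl: 639 / 0.093 = 6871 g.
Volume: 6871 g ÷ 1.14 g/mL = 6027 mL.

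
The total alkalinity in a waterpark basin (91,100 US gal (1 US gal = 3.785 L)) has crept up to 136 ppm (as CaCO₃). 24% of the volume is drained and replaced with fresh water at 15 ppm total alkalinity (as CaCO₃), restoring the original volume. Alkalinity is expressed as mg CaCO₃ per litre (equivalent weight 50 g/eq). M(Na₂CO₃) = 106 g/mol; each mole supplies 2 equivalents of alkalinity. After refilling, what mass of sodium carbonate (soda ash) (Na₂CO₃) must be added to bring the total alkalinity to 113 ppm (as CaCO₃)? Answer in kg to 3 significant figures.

Volume: 91,100 US gal × 3.785 L/gal = 344,814 L.
After draining 24% and refilling: 136 × 0.76 + 15 × 0.24 = 106.96 ppm.
Deficit to target: 113 − 106.96 = 6.04 mg/L.
As CaCO₃: 6.04 mg/L × 344,814 L = 2083 g; ÷ 50 g/eq ÷ 2 = 20.83 mol Na₂CO₃.
Mass: 20.83 × 106 = 2208 g.

2.21 kg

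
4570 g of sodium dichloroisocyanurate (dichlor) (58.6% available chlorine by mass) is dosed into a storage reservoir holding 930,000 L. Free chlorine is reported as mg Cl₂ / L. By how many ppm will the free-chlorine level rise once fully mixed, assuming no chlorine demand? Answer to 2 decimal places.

2.88 ppm

Available chlorine delivered: 4570 g × 0.586 = 2678 g as Cl₂.
Concentration rise: 2678 g / 930,000 L = 2.88 mg/L = 2.88 ppm.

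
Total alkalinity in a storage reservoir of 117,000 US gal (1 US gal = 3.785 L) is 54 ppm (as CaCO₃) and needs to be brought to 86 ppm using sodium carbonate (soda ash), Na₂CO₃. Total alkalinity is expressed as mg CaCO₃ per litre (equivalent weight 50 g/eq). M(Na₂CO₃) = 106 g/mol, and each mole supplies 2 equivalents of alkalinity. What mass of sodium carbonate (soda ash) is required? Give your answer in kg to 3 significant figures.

15.0 kg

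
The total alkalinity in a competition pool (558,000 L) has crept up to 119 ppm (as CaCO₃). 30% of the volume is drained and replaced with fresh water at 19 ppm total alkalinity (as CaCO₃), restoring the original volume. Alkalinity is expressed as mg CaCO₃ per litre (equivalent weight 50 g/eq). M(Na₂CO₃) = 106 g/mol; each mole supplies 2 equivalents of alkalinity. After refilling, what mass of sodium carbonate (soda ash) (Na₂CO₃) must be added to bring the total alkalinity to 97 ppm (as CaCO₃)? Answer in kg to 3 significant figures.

4.73 kg

After draining 30% and refilling: 119 × 0.70 + 19 × 0.30 = 89 ppm.
Deficit to target: 97 − 89 = 8 mg/L.
As CaCO₃: 8 mg/L × 558,000 L = 4464 g; ÷ 50 g/eq ÷ 2 = 44.64 mol Na₂CO₃.
Mass: 44.64 × 106 = 4732 g.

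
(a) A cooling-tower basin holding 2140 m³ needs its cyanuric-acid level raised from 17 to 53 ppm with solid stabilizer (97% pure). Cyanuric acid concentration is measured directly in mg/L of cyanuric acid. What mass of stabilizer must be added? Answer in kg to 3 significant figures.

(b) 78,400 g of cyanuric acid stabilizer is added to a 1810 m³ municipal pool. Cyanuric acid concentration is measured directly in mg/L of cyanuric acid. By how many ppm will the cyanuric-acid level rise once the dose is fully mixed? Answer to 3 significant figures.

(a) Volume: 2140 m³ = 2,140,000 L.
(a) CYA to add: (53 − 17) = 36 mg/L × 2,140,000 L = 77,040 g cyanuric acid.
(a) At 97% purity: 77,040 / 0.97 = 79,420 g product.

(b) Volume: 1810 m³ = 1,810,000 L.
(b) Rise: 78,400 g / 1,810,000 L × 1000 = 43.31 mg/L.

(a) 79.4 kg; (b) 43.3 ppm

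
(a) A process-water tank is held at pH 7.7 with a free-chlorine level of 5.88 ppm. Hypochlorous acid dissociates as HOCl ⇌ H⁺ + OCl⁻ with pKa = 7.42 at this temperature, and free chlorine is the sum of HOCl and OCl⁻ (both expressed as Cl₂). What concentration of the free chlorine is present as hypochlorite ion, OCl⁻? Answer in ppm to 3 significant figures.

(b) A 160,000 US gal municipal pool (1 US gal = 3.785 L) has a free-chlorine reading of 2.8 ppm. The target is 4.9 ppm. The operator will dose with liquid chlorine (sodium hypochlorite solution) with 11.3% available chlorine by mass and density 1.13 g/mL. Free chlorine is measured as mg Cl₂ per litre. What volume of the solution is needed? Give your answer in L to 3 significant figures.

(a) [OCl⁻]/[HOCl] = 10^(pH − pKa) = 10^(7.7 − 7.42) = 10^0.28 = 1.905.
(a) Fraction as HOCl = 1 / (1 + 1.905) = 0.3442.
(a) OCl⁻ = (1 − 0.3442) × 5.88 ppm = 3.856 ppm.

(b) Volume: 160,000 US gal × 3.785 L/gal = 605,600 L.
(b) Chlorine deficit: 4.9 − 2.8 = 2.1 ppm = 2.1 mg/L as Cl₂.
(b) Cl₂ equivalent needed: 2.1 mg/L × 605,600 L = 1,272,000 mg = 1272 g.
(b) Product at 11.3% available chlorine: 1272 / 0.113 = 11,250 g.
(b) Volume at density 1.13 g/mL: 11,250 g ÷ 1.13 g/mL = 9960 mL.

(a) 3.86 ppm; (b) 9.96 L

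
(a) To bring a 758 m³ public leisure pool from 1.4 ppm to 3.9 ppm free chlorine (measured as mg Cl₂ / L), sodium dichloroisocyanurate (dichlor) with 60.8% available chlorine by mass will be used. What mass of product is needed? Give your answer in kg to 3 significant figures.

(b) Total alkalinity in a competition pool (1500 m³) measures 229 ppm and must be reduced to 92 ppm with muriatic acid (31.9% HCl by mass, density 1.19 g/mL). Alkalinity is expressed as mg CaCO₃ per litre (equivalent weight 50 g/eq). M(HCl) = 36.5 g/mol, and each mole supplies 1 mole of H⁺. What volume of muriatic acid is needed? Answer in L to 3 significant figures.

(a) 3.12 kg; (b) 395 L

(a) Volume: 758 m³ = 758,000 L.
(a) Chlorine deficit: 3.9 − 1.4 = 2.5 ppm = 2.5 mg/L as Cl₂.
(a) Cl₂ equivalent needed: 2.5 mg/L × 758,000 L = 1,895,000 mg = 1895 g.
(a) Product at 60.8% available chlorine: 1895 / 0.608 = 3117 g.

(b) Volume: 1500 m³ = 1,500,000 L.
(b) Alkalinity to neutralize: (229 − 92) = 137 mg/L as CaCO₃ × 1,500,000 L = 205,500 g as CaCO₃.
(b) Equivalents of H⁺ required: 205,500 ÷ 50 g/eq = 4110 eq = 4110 mol HCl.
(b) Mass of HCl: 4110 × 36.5 = 150,000 g.
(b) Mass of 31.9% solution: 150,000 / 0.319 = 470,300 g.
(b) Volume: 470,300 g ÷ 1.19 g/mL = 395,200 mL.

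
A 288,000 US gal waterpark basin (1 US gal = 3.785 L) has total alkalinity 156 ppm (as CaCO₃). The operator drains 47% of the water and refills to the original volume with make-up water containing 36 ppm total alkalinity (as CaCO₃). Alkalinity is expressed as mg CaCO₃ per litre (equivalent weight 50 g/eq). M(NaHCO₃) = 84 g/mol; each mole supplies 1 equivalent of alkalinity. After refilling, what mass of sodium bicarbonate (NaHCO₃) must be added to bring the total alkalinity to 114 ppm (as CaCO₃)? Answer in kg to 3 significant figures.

26.4 kg

Volume: 288,000 US gal × 3.785 L/gal = 1,090,080 L.
After draining 47% and refilling: 156 × 0.53 + 36 × 0.47 = 99.6 ppm.
Deficit to target: 114 − 99.6 = 14.4 mg/L.
As CaCO₃: 14.4 mg/L × 1,090,080 L = 15,700 g; ÷ 50 g/eq ÷ 1 = 313.9 mol NaHCO₃.
Mass: 313.9 × 84 = 26,370 g.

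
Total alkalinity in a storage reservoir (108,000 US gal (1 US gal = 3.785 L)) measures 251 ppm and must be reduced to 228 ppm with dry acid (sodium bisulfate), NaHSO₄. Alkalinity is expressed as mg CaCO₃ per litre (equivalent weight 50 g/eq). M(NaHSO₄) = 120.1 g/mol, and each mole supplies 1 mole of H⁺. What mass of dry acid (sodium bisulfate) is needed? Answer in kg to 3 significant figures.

22.6 kg

Volume: 108,000 US gal × 3.785 L/gal = 408,780 L.
Alkalinity to neutralize: (251 − 228) = 23 mg/L as CaCO₃ × 408,780 L = 9402 g as CaCO₃.
Equivalents of H⁺ required: 9402 ÷ 50 g/eq = 188 eq = 188 mol NaHSO₄.
Mass of NaHSO₄: 188 × 120.1 = 22,580 g.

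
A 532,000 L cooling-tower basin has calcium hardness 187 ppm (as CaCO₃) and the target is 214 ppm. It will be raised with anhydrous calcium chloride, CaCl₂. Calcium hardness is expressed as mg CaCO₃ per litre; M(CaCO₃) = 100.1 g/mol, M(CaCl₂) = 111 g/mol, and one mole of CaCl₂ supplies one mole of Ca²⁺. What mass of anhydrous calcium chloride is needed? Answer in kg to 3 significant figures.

Hardness to add: (214 − 187) = 27 mg/L as CaCO₃ × 532,000 L = 14,360 g as CaCO₃.
Moles of Ca²⁺ (1 mol Ca²⁺ ≡ 1 mol CaCO₃): 14,360 / 100.1 g/mol = 143.5 mol.
Mass of CaCl₂: 143.5 × 111 = 15,930 g.

15.9 kg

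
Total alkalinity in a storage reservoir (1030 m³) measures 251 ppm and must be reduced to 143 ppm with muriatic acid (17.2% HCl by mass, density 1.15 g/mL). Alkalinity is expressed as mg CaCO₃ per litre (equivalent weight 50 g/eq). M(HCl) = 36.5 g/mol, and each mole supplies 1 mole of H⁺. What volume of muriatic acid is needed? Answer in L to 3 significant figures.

Volume: 1030 m³ = 1,030,000 L.
Alkalinity to neutralize: (251 − 143) = 108 mg/L as CaCO₃ × 1,030,000 L = 111,200 g as CaCO₃.
Equivalents of H⁺ required: 111,200 ÷ 50 g/eq = 2225 eq = 2225 mol HCl.
Mass of HCl: 2225 × 36.5 = 81,210 g.
Mass of 17.2% solution: 81,210 / 0.172 = 472,100 g.
Volume: 472,100 g ÷ 1.15 g/mL = 410,500 mL.

411 L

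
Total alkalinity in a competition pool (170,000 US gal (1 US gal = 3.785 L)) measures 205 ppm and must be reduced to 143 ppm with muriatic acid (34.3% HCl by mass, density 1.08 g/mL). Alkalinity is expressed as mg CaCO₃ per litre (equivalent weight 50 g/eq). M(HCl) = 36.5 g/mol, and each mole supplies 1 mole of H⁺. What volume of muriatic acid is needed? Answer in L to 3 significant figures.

78.6 L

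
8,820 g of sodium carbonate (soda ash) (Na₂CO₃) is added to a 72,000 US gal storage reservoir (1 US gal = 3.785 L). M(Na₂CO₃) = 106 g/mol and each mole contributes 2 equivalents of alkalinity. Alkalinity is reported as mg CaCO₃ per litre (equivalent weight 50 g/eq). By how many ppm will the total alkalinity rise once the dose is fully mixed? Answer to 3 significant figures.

Volume: 72,000 US gal × 3.785 L/gal = 272,520 L.
Moles of Na₂CO₃: 8,820 g ÷ 106 g/mol = 83.21 mol → 166.4 eq of alkalinity.
As CaCO₃: 166.4 eq × 50 g/eq = 8321 g.
Rise: 8321 g / 272,520 L × 1000 = 30.53 mg/L.

30.5 ppm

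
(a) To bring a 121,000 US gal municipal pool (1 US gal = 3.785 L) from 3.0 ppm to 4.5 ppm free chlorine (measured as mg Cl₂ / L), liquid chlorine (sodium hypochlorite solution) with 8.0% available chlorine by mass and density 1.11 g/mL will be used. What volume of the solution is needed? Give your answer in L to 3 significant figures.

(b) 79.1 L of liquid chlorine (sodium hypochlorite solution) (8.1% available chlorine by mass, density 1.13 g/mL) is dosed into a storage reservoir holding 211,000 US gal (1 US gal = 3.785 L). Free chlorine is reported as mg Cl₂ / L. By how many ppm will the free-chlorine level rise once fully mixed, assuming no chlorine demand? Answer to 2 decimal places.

(a) 7.74 L; (b) 9.07 ppm

(a) Volume: 121,000 US gal × 3.785 L/gal = 457,985 L.
(a) Chlorine deficit: 4.5 − 3.0 = 1.5 ppm = 1.5 mg/L as Cl₂.
(a) Cl₂ equivalent needed: 1.5 mg/L × 457,985 L = 687,000 mg = 687 g.
(a) Product at 8.0% available chlorine: 687 / 0.08 = 8587 g.
(a) Volume at density 1.11 g/mL: 8587 g ÷ 1.11 g/mL = 7736 mL.

(b) Volume: 211,000 US gal × 3.785 L/gal = 798,635 L.
(b) Mass of solution: 79.1 L × 1000 mL/L × 1.13 g/mL = 89,380 g.
(b) Available chlorine delivered: 89,380 g × 0.081 = 7240 g as Cl₂.
(b) Concentration rise: 7240 g / 798,635 L = 9.065 mg/L = 9.07 ppm.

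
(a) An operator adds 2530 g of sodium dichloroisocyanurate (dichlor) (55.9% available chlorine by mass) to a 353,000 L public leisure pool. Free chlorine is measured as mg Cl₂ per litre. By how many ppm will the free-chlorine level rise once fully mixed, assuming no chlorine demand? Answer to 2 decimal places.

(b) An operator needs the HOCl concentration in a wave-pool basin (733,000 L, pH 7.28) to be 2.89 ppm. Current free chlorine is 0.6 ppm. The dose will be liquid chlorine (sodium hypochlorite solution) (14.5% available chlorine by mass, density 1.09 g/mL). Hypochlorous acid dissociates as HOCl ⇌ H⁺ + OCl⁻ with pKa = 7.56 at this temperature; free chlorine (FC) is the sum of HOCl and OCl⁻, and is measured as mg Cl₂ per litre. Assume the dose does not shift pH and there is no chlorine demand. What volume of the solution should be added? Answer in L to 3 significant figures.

(a) 4.01 ppm; (b) 17.7 L

(a) Available chlorine delivered: 2530 g × 0.559 = 1414 g as Cl₂.
(a) Concentration rise: 1414 g / 353,000 L = 4.006 mg/L = 4.01 ppm.

(b) [OCl⁻]/[HOCl] = 10^(pH − pKa) = 10^(7.28 − 7.56) = 0.5248; fraction as HOCl = 1/(1 + 0.5248) = 0.6558.
(b) Free chlorine required for 2.89 ppm HOCl: 2.89 / 0.6558 = 4.407 ppm.
(b) FC to add: 4.407 − 0.6 = 3.807 mg/L as Cl₂.
(b) Cl₂ equivalent: 3.807 mg/L × 733,000 L = 2790 g.
(b) Product at 14.5% available Cl: 2790 / 0.145 = 19,240 g.
(b) Volume: 19,240 g ÷ 1.09 g/mL = 17,650 mL.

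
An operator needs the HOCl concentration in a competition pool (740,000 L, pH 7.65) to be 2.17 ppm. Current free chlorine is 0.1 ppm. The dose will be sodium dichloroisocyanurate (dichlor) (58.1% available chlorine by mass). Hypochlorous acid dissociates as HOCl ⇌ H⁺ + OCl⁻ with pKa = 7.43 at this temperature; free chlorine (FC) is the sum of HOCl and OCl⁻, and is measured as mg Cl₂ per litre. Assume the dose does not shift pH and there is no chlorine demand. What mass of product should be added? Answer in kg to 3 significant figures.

7.22 kg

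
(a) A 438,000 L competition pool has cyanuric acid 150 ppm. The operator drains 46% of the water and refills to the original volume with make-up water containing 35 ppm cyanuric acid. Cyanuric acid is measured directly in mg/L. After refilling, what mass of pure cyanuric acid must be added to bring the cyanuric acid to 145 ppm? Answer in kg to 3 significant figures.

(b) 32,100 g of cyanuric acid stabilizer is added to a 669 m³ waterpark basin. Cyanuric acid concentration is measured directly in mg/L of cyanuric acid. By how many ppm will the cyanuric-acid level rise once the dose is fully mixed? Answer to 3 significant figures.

(a) 21.0 kg; (b) 48.0 ppm

(a) After draining 46% and refilling: 150 × 0.54 + 35 × 0.46 = 97.1 ppm.
(a) Deficit to target: 145 − 97.1 = 47.9 mg/L.
(a) Mass: 47.9 mg/L × 438,000 L = 20,980 g cyanuric acid.

(b) Volume: 669 m³ = 669,000 L.
(b) Rise: 32,100 g / 669,000 L × 1000 = 47.98 mg/L.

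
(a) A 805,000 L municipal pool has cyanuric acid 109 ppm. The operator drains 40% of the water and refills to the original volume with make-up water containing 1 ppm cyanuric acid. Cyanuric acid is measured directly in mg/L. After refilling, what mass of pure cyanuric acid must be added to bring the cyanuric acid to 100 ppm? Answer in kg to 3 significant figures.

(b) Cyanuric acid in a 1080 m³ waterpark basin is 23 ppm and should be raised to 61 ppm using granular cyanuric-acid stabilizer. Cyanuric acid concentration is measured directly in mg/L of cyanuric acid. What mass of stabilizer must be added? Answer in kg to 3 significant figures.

(a) 27.5 kg; (b) 41.0 kg

(a) After draining 40% and refilling: 109 × 0.60 + 1 × 0.40 = 65.8 ppm.
(a) Deficit to target: 100 − 65.8 = 34.2 mg/L.
(a) Mass: 34.2 mg/L × 805,000 L = 27,530 g cyanuric acid.

(b) Volume: 1080 m³ = 1,080,000 L.
(b) CYA to add: (61 − 23) = 38 mg/L × 1,080,000 L = 41,040 g cyanuric acid.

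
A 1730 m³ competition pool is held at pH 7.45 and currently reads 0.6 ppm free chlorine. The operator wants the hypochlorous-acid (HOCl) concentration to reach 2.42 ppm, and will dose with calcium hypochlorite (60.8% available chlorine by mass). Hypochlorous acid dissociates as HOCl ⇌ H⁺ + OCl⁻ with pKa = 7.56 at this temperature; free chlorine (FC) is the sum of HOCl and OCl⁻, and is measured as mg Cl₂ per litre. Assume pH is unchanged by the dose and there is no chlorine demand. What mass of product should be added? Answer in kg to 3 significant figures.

10.5 kg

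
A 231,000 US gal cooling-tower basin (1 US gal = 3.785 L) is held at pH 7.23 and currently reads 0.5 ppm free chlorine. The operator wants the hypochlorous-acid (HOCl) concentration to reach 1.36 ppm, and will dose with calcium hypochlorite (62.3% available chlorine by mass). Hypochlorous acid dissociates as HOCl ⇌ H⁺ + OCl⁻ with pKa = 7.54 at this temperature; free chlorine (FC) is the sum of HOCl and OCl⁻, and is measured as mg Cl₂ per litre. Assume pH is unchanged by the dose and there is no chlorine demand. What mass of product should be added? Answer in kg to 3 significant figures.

Volume: 231,000 US gal × 3.785 L/gal = 874,335 L.
[OCl⁻]/[HOCl] = 10^(pH − pKa) = 10^(7.23 − 7.54) = 0.4898; fraction as HOCl = 1/(1 + 0.4898) = 0.6712.
Free chlorine required for 1.36 ppm HOCl: 1.36 / 0.6712 = 2.026 ppm.
FC to add: 2.026 − 0.5 = 1.526 mg/L as Cl₂.
Cl₂ equivalent: 1.526 mg/L × 874,335 L = 1334 g.
Product at 62.3% available Cl: 1334 / 0.623 = 2142 g.

2.14 kg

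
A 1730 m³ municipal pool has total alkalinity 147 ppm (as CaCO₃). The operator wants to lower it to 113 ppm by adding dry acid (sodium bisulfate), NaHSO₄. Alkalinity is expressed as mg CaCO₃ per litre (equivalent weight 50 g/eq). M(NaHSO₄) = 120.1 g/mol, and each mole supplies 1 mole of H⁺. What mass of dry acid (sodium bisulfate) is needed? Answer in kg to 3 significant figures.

Volume: 1730 m³ = 1,730,000 L.
Alkalinity to neutralize: (147 − 113) = 34 mg/L as CaCO₃ × 1,730,000 L = 58,820 g as CaCO₃.
Equivalents of H⁺ required: 58,820 ÷ 50 g/eq = 1176 eq = 1176 mol NaHSO₄.
Mass of NaHSO₄: 1176 × 120.1 = 141,300 g.

141 kg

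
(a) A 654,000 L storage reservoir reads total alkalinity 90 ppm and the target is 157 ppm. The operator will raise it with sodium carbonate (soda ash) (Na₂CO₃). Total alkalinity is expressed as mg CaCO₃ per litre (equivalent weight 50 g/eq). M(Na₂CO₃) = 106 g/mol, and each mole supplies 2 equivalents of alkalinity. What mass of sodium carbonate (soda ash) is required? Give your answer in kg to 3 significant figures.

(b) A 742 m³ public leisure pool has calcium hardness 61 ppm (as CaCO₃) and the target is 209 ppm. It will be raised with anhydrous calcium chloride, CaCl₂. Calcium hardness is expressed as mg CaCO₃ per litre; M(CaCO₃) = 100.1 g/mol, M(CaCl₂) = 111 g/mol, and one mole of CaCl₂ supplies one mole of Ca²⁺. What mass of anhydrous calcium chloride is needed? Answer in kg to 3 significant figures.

(a) 46.4 kg; (b) 122 kg

(a) Alkalinity to add: (157 − 90) = 67 mg/L as CaCO₃ × 654,000 L = 43,820 g as CaCO₃.
(a) Equivalents: 43,820 g ÷ 50 g/eq = 876.4 eq.
(a) Each mole of Na₂CO₃ supplies 2 eq, so 876.4 / 2 = 438.2 mol.
(a) Mass: 438.2 mol × 106 g/mol = 46,450 g.

(b) Volume: 742 m³ = 742,000 L.
(b) Hardness to add: (209 − 61) = 148 mg/L as CaCO₃ × 742,000 L = 109,800 g as CaCO₃.
(b) Moles of Ca²⁺ (1 mol Ca²⁺ ≡ 1 mol CaCO₃): 109,800 / 100.1 g/mol = 1097 mol.
(b) Mass of CaCl₂: 1097 × 111 = 121,800 g.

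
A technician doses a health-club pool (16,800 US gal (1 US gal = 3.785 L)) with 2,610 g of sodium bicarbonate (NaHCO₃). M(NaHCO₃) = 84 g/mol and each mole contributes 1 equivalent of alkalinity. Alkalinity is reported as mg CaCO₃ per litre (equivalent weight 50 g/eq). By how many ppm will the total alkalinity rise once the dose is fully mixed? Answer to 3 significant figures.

24.4 ppm

Volume: 16,800 US gal × 3.785 L/gal = 63,588 L.
Moles of NaHCO₃: 2,610 g ÷ 84 g/mol = 31.07 mol → 31.07 eq of alkalinity.
As CaCO₃: 31.07 eq × 50 g/eq = 1554 g.
Rise: 1554 g / 63,588 L × 1000 = 24.43 mg/L.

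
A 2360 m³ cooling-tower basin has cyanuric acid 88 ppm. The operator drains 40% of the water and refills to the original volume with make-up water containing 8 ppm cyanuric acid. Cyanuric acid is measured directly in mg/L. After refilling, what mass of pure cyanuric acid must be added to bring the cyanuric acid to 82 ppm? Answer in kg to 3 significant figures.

61.4 kg

Volume: 2360 m³ = 2,360,000 L.
After draining 40% and refilling: 88 × 0.60 + 8 × 0.40 = 56 ppm.
Deficit to target: 82 − 56 = 26 mg/L.
Mass: 26 mg/L × 2,360,000 L = 61,360 g cyanuric acid.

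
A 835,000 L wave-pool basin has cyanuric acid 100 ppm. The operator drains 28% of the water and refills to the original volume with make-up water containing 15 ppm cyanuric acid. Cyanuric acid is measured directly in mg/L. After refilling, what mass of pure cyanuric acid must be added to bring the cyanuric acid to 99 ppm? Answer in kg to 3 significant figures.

19.0 kg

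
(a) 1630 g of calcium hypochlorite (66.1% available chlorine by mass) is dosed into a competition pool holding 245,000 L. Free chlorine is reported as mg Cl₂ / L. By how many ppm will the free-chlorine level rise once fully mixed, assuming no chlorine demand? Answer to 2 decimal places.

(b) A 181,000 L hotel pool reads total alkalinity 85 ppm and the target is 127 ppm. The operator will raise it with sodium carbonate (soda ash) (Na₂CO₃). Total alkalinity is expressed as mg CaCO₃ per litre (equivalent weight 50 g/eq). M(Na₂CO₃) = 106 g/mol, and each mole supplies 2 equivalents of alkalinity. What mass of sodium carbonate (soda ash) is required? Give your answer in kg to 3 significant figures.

(a) 4.40 ppm; (b) 8.06 kg

(a) Available chlorine delivered: 1630 g × 0.661 = 1077 g as Cl₂.
(a) Concentration rise: 1077 g / 245,000 L = 4.398 mg/L = 4.40 ppm.

(b) Alkalinity to add: (127 − 85) = 42 mg/L as CaCO₃ × 181,000 L = 7602 g as CaCO₃.
(b) Equivalents: 7602 g ÷ 50 g/eq = 152 eq.
(b) Each mole of Na₂CO₃ supplies 2 eq, so 152 / 2 = 76.02 mol.
(b) Mass: 76.02 mol × 106 g/mol = 8058 g.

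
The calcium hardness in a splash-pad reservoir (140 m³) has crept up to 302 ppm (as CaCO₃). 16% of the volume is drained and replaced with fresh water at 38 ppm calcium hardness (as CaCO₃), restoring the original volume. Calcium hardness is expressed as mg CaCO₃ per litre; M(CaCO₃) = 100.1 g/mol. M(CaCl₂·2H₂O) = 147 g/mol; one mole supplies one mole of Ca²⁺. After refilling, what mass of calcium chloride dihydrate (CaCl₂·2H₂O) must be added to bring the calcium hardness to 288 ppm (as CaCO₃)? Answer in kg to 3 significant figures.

5.81 kg

Volume: 140 m³ = 140,000 L.
After draining 16% and refilling: 302 × 0.84 + 38 × 0.16 = 259.76 ppm.
Deficit to target: 288 − 259.76 = 28.24 mg/L.
As CaCO₃: 28.24 mg/L × 140,000 L = 3954 g; ÷ 100.1 = 39.5 mol Ca²⁺.
Mass: 39.5 × 147 = 5806 g.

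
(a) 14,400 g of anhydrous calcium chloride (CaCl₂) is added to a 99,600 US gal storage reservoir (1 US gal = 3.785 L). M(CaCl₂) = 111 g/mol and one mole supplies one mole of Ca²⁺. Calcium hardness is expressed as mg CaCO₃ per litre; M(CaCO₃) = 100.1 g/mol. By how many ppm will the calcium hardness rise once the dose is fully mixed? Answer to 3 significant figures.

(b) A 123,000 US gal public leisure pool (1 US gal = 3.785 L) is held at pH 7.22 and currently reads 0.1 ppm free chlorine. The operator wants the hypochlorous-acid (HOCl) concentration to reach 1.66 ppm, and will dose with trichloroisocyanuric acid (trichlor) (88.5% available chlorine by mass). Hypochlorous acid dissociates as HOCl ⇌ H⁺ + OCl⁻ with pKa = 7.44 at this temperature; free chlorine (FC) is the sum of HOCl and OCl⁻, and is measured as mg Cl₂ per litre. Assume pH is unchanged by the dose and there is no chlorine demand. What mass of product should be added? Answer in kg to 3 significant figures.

(a) 34.4 ppm; (b) 1.35 kg

(a) Volume: 99,600 US gal × 3.785 L/gal = 376,986 L.
(a) Moles of Ca²⁺: 14,400 g ÷ 111 g/mol = 129.7 mol.
(a) As CaCO₃: 129.7 mol × 100.1 g/mol = 12,990 g.
(a) Rise: 12,990 g / 376,986 L × 1000 = 34.45 mg/L.

(b) Volume: 123,000 US gal × 3.785 L/gal = 465,555 L.
(b) [OCl⁻]/[HOCl] = 10^(pH − pKa) = 10^(7.22 − 7.44) = 0.6026; fraction as HOCl = 1/(1 + 0.6026) = 0.624.
(b) Free chlorine required for 1.66 ppm HOCl: 1.66 / 0.624 = 2.66 ppm.
(b) FC to add: 2.66 − 0.1 = 2.56 mg/L as Cl₂.
(b) Cl₂ equivalent: 2.56 mg/L × 465,555 L = 1192 g.
(b) Product at 88.5% available Cl: 1192 / 0.885 = 1347 g.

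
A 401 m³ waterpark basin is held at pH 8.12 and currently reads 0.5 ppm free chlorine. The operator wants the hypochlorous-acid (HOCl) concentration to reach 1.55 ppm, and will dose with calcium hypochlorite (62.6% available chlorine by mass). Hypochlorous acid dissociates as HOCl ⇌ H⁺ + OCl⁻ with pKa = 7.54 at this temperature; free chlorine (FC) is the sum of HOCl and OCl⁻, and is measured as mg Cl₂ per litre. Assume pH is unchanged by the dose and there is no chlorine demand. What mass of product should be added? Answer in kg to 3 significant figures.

4.45 kg

Volume: 401 m³ = 401,000 L.
[OCl⁻]/[HOCl] = 10^(pH − pKa) = 10^(8.12 − 7.54) = 3.802; fraction as HOCl = 1/(1 + 3.802) = 0.2083.
Free chlorine required for 1.55 ppm HOCl: 1.55 / 0.2083 = 7.443 ppm.
FC to add: 7.443 − 0.5 = 6.943 mg/L as Cl₂.
Cl₂ equivalent: 6.943 mg/L × 401,000 L = 2784 g.
Product at 62.6% available Cl: 2784 / 0.626 = 4447 g.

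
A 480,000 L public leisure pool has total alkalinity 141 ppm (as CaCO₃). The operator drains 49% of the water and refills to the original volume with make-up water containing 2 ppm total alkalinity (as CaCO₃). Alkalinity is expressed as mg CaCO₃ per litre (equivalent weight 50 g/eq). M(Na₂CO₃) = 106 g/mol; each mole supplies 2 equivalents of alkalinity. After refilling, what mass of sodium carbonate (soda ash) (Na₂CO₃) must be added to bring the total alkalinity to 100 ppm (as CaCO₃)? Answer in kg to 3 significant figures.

After draining 49% and refilling: 141 × 0.51 + 2 × 0.49 = 72.89 ppm.
Deficit to target: 100 − 72.89 = 27.11 mg/L.
As CaCO₃: 27.11 mg/L × 480,000 L = 13,010 g; ÷ 50 g/eq ÷ 2 = 130.1 mol Na₂CO₃.
Mass: 130.1 × 106 = 13,790 g.

13.8 kg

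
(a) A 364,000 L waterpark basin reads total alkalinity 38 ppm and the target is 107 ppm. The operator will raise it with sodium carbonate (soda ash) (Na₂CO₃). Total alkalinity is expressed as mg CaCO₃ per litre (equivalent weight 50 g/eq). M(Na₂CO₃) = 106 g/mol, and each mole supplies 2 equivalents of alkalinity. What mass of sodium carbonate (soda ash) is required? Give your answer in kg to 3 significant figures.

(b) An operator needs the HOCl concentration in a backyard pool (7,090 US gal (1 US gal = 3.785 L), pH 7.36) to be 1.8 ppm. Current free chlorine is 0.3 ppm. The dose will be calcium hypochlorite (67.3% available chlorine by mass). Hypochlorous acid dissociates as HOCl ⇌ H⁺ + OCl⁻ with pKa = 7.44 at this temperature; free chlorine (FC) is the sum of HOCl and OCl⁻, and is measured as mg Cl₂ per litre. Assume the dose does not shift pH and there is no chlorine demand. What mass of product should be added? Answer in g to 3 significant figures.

(a) Alkalinity to add: (107 − 38) = 69 mg/L as CaCO₃ × 364,000 L = 25,120 g as CaCO₃.
(a) Equivalents: 25,120 g ÷ 50 g/eq = 502.3 eq.
(a) Each mole of Na₂CO₃ supplies 2 eq, so 502.3 / 2 = 251.2 mol.
(a) Mass: 251.2 mol × 106 g/mol = 26,620 g.

(b) Volume: 7,090 US gal × 3.785 L/gal = 26,836 L.
(b) [OCl⁻]/[HOCl] = 10^(pH − pKa) = 10^(7.36 − 7.44) = 0.8318; fraction as HOCl = 1/(1 + 0.8318) = 0.5459.
(b) Free chlorine required for 1.8 ppm HOCl: 1.8 / 0.5459 = 3.297 ppm.
(b) FC to add: 3.297 − 0.3 = 2.997 mg/L as Cl₂.
(b) Cl₂ equivalent: 2.997 mg/L × 26,836 L = 80.43 g.
(b) Product at 67.3% available Cl: 80.43 / 0.673 = 119.5 g.

(a) 26.6 kg; (b) 120 g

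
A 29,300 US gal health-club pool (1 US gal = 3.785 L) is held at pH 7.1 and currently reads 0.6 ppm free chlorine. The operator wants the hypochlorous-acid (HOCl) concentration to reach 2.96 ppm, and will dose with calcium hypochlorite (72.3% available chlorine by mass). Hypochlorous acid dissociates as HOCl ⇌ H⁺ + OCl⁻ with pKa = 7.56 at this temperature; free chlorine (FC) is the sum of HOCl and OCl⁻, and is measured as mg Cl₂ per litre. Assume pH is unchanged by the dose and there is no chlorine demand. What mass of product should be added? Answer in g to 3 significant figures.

Volume: 29,300 US gal × 3.785 L/gal = 110,900 L.
[OCl⁻]/[HOCl] = 10^(pH − pKa) = 10^(7.1 − 7.56) = 0.3467; fraction as HOCl = 1/(1 + 0.3467) = 0.7425.
Free chlorine required for 2.96 ppm HOCl: 2.96 / 0.7425 = 3.986 ppm.
FC to add: 3.986 − 0.6 = 3.386 mg/L as Cl₂.
Cl₂ equivalent: 3.386 mg/L × 110,900 L = 375.5 g.
Product at 72.3% available Cl: 375.5 / 0.723 = 519.4 g.

519 g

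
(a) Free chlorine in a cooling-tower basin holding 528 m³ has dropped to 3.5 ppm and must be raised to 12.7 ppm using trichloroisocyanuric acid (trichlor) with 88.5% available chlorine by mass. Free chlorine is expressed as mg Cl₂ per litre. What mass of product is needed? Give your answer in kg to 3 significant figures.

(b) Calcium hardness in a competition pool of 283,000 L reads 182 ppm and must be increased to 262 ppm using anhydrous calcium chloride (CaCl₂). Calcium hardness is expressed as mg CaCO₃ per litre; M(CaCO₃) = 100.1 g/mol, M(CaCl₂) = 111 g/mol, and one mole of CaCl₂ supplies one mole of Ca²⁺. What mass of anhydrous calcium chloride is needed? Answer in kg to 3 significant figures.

(a) Volume: 528 m³ = 528,000 L.
(a) Chlorine deficit: 12.7 − 3.5 = 9.2 ppm = 9.2 mg/L as Cl₂.
(a) Cl₂ equivalent needed: 9.2 mg/L × 528,000 L = 4,858,000 mg = 4858 g.
(a) Product at 88.5% available chlorine: 4858 / 0.885 = 5489 g.

(b) Hardness to add: (262 − 182) = 80 mg/L as CaCO₃ × 283,000 L = 22,640 g as CaCO₃.
(b) Moles of Ca²⁺ (1 mol Ca²⁺ ≡ 1 mol CaCO₃): 22,640 / 100.1 g/mol = 226.2 mol.
(b) Mass of CaCl₂: 226.2 × 111 = 25,110 g.

(a) 5.49 kg; (b) 25.1 kg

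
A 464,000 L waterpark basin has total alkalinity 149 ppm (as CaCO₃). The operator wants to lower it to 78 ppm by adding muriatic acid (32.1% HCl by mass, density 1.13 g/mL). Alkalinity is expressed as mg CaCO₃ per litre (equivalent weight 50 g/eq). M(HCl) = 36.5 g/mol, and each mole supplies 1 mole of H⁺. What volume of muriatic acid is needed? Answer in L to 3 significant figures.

Alkalinity to neutralize: (149 − 78) = 71 mg/L as CaCO₃ × 464,000 L = 32,940 g as CaCO₃.
Equivalents of H⁺ required: 32,940 ÷ 50 g/eq = 658.9 eq = 658.9 mol HCl.
Mass of HCl: 658.9 × 36.5 = 24,050 g.
Mass of 32.1% solution: 24,050 / 0.321 = 74,920 g.
Volume: 74,920 g ÷ 1.13 g/mL = 66,300 mL.

66.3 L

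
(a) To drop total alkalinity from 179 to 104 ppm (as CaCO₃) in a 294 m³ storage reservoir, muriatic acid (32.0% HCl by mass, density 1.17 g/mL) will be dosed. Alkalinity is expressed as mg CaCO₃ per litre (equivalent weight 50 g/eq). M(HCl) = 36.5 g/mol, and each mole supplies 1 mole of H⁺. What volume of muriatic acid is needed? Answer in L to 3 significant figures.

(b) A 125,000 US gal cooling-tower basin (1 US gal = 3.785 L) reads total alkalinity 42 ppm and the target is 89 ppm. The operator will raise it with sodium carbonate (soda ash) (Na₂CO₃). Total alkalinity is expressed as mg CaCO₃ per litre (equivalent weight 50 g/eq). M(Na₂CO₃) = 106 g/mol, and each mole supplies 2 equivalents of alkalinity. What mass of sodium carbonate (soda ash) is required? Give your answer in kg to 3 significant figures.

(a) Volume: 294 m³ = 294,000 L.
(a) Alkalinity to neutralize: (179 − 104) = 75 mg/L as CaCO₃ × 294,000 L = 22,050 g as CaCO₃.
(a) Equivalents of H⁺ required: 22,050 ÷ 50 g/eq = 441 eq = 441 mol HCl.
(a) Mass of HCl: 441 × 36.5 = 16,100 g.
(a) Mass of 32.0% solution: 16,100 / 0.32 = 50,300 g.
(a) Volume: 50,300 g ÷ 1.17 g/mL = 42,990 mL.

(b) Volume: 125,000 US gal × 3.785 L/gal = 473,125 L.
(b) Alkalinity to add: (89 − 42) = 47 mg/L as CaCO₃ × 473,125 L = 22,240 g as CaCO₃.
(b) Equivalents: 22,240 g ÷ 50 g/eq = 444.7 eq.
(b) Each mole of Na₂CO₃ supplies 2 eq, so 444.7 / 2 = 222.4 mol.
(b) Mass: 222.4 mol × 106 g/mol = 23,570 g.

(a) 43.0 L; (b) 23.6 kg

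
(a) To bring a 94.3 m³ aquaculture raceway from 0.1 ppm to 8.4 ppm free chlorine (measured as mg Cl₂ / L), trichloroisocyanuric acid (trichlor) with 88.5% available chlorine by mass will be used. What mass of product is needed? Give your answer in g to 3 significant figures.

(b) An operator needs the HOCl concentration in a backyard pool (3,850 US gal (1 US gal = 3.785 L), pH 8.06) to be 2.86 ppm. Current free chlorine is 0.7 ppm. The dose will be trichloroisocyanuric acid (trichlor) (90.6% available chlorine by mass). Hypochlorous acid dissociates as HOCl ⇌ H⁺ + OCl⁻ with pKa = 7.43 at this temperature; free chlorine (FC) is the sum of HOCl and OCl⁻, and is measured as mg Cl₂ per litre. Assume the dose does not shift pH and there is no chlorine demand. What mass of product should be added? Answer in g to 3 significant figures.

(a) Volume: 94.3 m³ = 94,300 L.
(a) Chlorine deficit: 8.4 − 0.1 = 8.3 ppm = 8.3 mg/L as Cl₂.
(a) Cl₂ equivalent needed: 8.3 mg/L × 94,300 L = 782,700 mg = 782.7 g.
(a) Product at 88.5% available chlorine: 782.7 / 0.885 = 884.4 g.

(b) Volume: 3,850 US gal × 3.785 L/gal = 14,572 L.
(b) [OCl⁻]/[HOCl] = 10^(pH − pKa) = 10^(8.06 − 7.43) = 4.266; fraction as HOCl = 1/(1 + 4.266) = 0.1899.
(b) Free chlorine required for 2.86 ppm HOCl: 2.86 / 0.1899 = 15.06 ppm.
(b) FC to add: 15.06 − 0.7 = 14.36 mg/L as Cl₂.
(b) Cl₂ equivalent: 14.36 mg/L × 14,572 L = 209.3 g.
(b) Product at 90.6% available Cl: 209.3 / 0.906 = 231 g.

(a) 884 g; (b) 231 g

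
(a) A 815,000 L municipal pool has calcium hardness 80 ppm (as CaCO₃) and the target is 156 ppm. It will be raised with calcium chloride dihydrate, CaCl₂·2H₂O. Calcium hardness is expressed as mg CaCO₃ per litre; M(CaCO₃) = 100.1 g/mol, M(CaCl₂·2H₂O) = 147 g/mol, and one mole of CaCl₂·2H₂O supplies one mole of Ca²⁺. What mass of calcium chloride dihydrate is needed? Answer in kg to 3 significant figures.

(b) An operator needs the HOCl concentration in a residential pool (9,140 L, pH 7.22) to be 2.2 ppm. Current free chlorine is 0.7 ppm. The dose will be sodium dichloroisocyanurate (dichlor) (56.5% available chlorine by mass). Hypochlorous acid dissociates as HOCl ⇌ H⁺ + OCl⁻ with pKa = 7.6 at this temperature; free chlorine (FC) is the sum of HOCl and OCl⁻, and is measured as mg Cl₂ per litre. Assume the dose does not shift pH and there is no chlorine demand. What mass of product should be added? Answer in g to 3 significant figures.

(a) Hardness to add: (156 − 80) = 76 mg/L as CaCO₃ × 815,000 L = 61,940 g as CaCO₃.
(a) Moles of Ca²⁺ (1 mol Ca²⁺ ≡ 1 mol CaCO₃): 61,940 / 100.1 g/mol = 618.8 mol.
(a) Mass of CaCl₂·2H₂O: 618.8 × 147 = 90,960 g.

(b) [OCl⁻]/[HOCl] = 10^(pH − pKa) = 10^(7.22 − 7.6) = 0.4169; fraction as HOCl = 1/(1 + 0.4169) = 0.7058.
(b) Free chlorine required for 2.2 ppm HOCl: 2.2 / 0.7058 = 3.117 ppm.
(b) FC to add: 3.117 − 0.7 = 2.417 mg/L as Cl₂.
(b) Cl₂ equivalent: 2.417 mg/L × 9,140 L = 22.09 g.
(b) Product at 56.5% available Cl: 22.09 / 0.565 = 39.1 g.

(a) 91.0 kg; (b) 39.1 g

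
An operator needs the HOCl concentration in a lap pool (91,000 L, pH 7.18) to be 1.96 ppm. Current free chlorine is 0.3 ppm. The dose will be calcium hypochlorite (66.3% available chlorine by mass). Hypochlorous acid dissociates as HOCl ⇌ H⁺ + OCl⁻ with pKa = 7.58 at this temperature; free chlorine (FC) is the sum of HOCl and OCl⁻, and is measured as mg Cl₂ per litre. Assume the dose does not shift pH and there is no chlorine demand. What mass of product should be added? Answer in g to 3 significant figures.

[OCl⁻]/[HOCl] = 10^(pH − pKa) = 10^(7.18 − 7.58) = 0.3981; fraction as HOCl = 1/(1 + 0.3981) = 0.7153.
Free chlorine required for 1.96 ppm HOCl: 1.96 / 0.7153 = 2.74 ppm.
FC to add: 2.74 − 0.3 = 2.44 mg/L as Cl₂.
Cl₂ equivalent: 2.44 mg/L × 91,000 L = 222.1 g.
Product at 66.3% available Cl: 222.1 / 0.663 = 334.9 g.

335 g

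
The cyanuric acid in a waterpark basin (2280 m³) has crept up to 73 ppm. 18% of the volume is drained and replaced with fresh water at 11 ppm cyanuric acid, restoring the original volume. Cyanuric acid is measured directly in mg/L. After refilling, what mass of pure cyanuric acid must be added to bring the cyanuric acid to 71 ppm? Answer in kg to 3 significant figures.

20.9 kg

Volume: 2280 m³ = 2,280,000 L.
After draining 18% and refilling: 73 × 0.82 + 11 × 0.18 = 61.84 ppm.
Deficit to target: 71 − 61.84 = 9.16 mg/L.
Mass: 9.16 mg/L × 2,280,000 L = 20,880 g cyanuric acid.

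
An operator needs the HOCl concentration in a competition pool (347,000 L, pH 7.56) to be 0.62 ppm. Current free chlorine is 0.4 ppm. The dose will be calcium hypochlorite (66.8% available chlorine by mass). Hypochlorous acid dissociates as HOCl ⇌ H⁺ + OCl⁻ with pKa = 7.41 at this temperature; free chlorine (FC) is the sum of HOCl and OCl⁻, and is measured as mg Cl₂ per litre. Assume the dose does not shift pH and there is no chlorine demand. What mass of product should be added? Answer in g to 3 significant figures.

569 g

[OCl⁻]/[HOCl] = 10^(pH − pKa) = 10^(7.56 − 7.41) = 1.413; fraction as HOCl = 1/(1 + 1.413) = 0.4145.
Free chlorine required for 0.62 ppm HOCl: 0.62 / 0.4145 = 1.496 ppm.
FC to add: 1.496 − 0.4 = 1.096 mg/L as Cl₂.
Cl₂ equivalent: 1.096 mg/L × 347,000 L = 380.2 g.
Product at 66.8% available Cl: 380.2 / 0.668 = 569.2 g.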